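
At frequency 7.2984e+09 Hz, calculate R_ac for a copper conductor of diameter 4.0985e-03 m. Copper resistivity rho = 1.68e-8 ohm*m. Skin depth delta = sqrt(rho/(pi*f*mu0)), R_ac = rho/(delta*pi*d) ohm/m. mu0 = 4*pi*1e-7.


delta = sqrt(1.68e-8 / (pi * 7.2984e+09 * 4*pi*1e-7)) = 7.635912e-07 m
R_ac = 1.68e-8 / (7.635912e-07 * pi * 4.0985e-03) = 1.709 ohm/m

1.709 ohm/m


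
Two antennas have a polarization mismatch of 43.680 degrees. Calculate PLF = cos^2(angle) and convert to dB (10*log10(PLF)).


PLF_linear = cos^2(43.680 deg) = 0.5230302
PLF_dB = 10 * log10(0.5230302) = -2.815 dB

-2.815 dB


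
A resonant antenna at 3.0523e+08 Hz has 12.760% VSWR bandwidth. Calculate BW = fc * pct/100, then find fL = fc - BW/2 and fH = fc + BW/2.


BW = 3.0523e+08 * 12.760/100 = 3.894735e+07 Hz
fL = 3.0523e+08 - 3.894735e+07/2 = 2.858e+08 Hz
fH = 3.0523e+08 + 3.894735e+07/2 = 3.247e+08 Hz

BW=3.895e+07 Hz, fL=2.858e+08 Hz, fH=3.247e+08 Hz


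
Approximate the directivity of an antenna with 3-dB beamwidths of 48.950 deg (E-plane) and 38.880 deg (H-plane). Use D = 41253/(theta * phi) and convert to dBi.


D_linear = 41253 / (48.950 * 38.880) = 21.67587
D_dBi = 10 * log10(21.67587) = 13.36 dBi

13.36 dBi


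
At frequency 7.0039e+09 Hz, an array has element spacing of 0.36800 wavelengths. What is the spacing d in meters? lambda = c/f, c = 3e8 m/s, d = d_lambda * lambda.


lambda = c / f = 3.0000e+08 / 7.0039e+09 = 0.04283328 m
d = 0.36800 * 0.04283328 = 0.01576 m

0.01576 m


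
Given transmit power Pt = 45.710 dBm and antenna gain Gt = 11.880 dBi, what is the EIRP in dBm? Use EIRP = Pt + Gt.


EIRP = Pt + Gt = 45.710 + 11.880 = 57.59 dBm

57.59 dBm


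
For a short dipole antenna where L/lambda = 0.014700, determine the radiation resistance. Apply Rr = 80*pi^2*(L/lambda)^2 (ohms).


Rr = 80 * pi^2 * (0.014700)^2 = 80 * 9.869604 * 2.160900e-04 = 0.1706 ohm

0.1706 ohm


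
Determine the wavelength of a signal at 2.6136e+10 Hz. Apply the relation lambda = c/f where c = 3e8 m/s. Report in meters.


lambda = c / f = 3.0000e+08 / 2.6136e+10 = 0.01148 m

0.01148 m


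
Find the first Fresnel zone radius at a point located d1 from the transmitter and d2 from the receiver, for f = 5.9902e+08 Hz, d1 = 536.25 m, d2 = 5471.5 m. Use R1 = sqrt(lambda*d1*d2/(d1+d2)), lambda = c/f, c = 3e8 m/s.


lambda = c / f = 3.0000e+08 / 5.9902e+08 = 0.5008180 m
R1 = sqrt(0.5008180 * 536.25 * 5471.5 / (536.25 + 5471.5)) = 15.64 m

15.64 m


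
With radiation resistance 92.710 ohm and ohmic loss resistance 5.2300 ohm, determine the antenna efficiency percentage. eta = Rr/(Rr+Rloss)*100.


eta = 92.710 / (92.710 + 5.2300) * 100 = 94.66%

94.66%


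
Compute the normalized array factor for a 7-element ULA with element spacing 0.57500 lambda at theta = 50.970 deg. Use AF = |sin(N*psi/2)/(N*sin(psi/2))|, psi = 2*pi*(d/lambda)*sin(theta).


psi = 2*pi*0.57500*sin(50.970 deg) = 2.806507 rad
AF = |sin(7*2.806507/2) / (7*sin(2.806507/2))| = 0.05615

0.05615


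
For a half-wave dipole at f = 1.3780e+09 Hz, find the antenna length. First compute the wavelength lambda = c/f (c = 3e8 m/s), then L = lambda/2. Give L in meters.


lambda = c / f = 3.0000e+08 / 1.3780e+09 = 0.2177068 m
L = lambda / 2 = 0.2177068 / 2 = 0.1089 m

0.1089 m


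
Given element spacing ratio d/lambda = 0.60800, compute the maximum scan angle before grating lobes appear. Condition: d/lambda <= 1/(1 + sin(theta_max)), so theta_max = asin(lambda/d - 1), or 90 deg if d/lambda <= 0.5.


lambda/d - 1 = 1/0.60800 - 1 = 0.6447368
theta_max = asin(0.6447368) = 40.15 deg

40.15 deg


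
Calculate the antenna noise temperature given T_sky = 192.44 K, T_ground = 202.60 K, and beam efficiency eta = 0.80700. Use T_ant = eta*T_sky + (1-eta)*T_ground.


T_ant = 0.80700 * 192.44 + (1 - 0.80700) * 202.60 = 194.4 K

194.4 K


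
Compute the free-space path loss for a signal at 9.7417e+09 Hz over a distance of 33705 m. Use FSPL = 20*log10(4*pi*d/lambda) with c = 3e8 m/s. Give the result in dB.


lambda = c / f = 3.0000e+08 / 9.7417e+09 = 0.03079545 m
FSPL = 20 * log10(4*pi*33705/0.03079545) = 142.8 dB

142.8 dB


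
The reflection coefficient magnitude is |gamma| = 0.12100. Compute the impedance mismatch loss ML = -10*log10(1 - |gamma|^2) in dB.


ML = -10 * log10(1 - 0.12100^2) = -10 * log10(0.985359) = 0.06406 dB

0.06406 dB


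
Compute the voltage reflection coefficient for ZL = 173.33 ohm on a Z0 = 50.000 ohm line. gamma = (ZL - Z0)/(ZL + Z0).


gamma = (173.33 - 50.000) / (173.33 + 50.000) = 0.5522

0.5522


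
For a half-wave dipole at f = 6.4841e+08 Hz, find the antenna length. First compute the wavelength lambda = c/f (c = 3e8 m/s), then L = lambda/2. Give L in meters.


lambda = c / f = 3.0000e+08 / 6.4841e+08 = 0.4626702 m
L = lambda / 2 = 0.4626702 / 2 = 0.2313 m

0.2313 m


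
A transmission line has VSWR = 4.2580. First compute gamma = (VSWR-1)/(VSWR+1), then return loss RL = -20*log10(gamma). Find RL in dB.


gamma = (4.2580 - 1) / (4.2580 + 1) = 0.6196272
RL = -20 * log10(0.6196272) = 4.157 dB

4.157 dB


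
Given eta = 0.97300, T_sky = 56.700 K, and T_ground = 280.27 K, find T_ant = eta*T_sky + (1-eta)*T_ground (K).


T_ant = 0.97300 * 56.700 + (1 - 0.97300) * 280.27 = 62.74 K

62.74 K


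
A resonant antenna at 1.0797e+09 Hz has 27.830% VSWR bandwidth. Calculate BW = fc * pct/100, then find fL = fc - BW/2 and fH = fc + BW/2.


BW = 1.0797e+09 * 27.830/100 = 3.004805e+08 Hz
fL = 1.0797e+09 - 3.004805e+08/2 = 9.295e+08 Hz
fH = 1.0797e+09 + 3.004805e+08/2 = 1.230e+09 Hz

BW=3.005e+08 Hz, fL=9.295e+08 Hz, fH=1.230e+09 Hz


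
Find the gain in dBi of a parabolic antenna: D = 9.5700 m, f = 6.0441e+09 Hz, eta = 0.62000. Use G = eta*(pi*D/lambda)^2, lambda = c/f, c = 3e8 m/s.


lambda = c / f = 3.0000e+08 / 6.0441e+09 = 0.04963518 m
G_linear = 0.62000 * (pi * 9.5700 / 0.04963518)^2 = 227476.3
G_dBi = 10 * log10(227476.3) = 53.57 dBi

53.57 dBi


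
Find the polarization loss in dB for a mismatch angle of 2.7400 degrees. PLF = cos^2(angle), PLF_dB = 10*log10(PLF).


PLF_linear = cos^2(2.7400 deg) = 0.9977148
PLF_dB = 10 * log10(0.9977148) = -9.936e-03 dB

-9.936e-03 dB


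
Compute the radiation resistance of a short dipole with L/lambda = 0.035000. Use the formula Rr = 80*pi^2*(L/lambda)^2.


Rr = 80 * pi^2 * (0.035000)^2 = 80 * 9.869604 * 1.225000e-03 = 0.9672 ohm

0.9672 ohm


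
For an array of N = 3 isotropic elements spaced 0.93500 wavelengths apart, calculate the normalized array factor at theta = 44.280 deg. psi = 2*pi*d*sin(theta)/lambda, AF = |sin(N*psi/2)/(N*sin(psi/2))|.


psi = 2*pi*0.93500*sin(44.280 deg) = 4.101567 rad
AF = |sin(3*4.101567/2) / (3*sin(4.101567/2))| = 0.04903

0.04903


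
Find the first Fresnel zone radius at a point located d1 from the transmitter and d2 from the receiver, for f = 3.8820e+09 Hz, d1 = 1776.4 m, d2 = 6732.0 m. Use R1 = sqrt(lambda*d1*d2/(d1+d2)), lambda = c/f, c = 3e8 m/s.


lambda = c / f = 3.0000e+08 / 3.8820e+09 = 0.07727975 m
R1 = sqrt(0.07727975 * 1776.4 * 6732.0 / (1776.4 + 6732.0)) = 10.42 m

10.42 m


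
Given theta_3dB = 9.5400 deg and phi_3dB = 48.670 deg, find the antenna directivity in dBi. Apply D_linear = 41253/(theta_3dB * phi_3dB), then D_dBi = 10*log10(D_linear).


D_linear = 41253 / (9.5400 * 48.670) = 88.84762
D_dBi = 10 * log10(88.84762) = 19.49 dBi

19.49 dBi


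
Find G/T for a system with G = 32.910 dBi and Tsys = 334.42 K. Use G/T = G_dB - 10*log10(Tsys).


G/T = 32.910 - 10*log10(334.42) = 32.910 - 25.24292 = 7.667 dB/K

7.667 dB/K


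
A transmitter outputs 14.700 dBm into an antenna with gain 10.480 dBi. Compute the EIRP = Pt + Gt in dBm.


EIRP = Pt + Gt = 14.700 + 10.480 = 25.18 dBm

25.18 dBm


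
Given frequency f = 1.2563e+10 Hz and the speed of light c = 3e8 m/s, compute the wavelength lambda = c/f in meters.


lambda = c / f = 3.0000e+08 / 1.2563e+10 = 0.02388 m

0.02388 m


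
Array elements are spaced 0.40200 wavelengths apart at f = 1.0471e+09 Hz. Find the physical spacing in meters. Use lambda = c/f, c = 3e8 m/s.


lambda = c / f = 3.0000e+08 / 1.0471e+09 = 0.2865056 m
d = 0.40200 * 0.2865056 = 0.1152 m

0.1152 m


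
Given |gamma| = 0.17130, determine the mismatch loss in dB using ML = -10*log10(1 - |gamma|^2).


ML = -10 * log10(1 - 0.17130^2) = -10 * log10(0.97065631) = 0.1293 dB

0.1293 dB


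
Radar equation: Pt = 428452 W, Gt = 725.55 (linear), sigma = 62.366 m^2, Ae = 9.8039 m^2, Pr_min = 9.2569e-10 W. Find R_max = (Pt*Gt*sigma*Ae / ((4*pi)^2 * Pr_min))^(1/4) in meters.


R^4 = 428452*725.55*62.366*9.8039 / ((4*pi)^2 * 9.2569e-10) = 1.300262e+18
R_max = 1.300262e+18^0.25 = 33768 m

33768 m


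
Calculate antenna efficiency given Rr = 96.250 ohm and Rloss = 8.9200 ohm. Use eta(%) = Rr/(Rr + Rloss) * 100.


eta = 96.250 / (96.250 + 8.9200) * 100 = 91.52%

91.52%


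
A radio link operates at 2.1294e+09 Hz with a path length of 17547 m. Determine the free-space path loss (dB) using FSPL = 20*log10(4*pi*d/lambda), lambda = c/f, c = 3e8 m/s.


lambda = c / f = 3.0000e+08 / 2.1294e+09 = 0.1408848 m
FSPL = 20 * log10(4*pi*17547/0.1408848) = 123.9 dB

123.9 dB


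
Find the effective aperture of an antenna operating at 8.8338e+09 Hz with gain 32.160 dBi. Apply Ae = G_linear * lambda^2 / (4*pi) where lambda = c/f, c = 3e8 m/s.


lambda = c / f = 3.0000e+08 / 8.8338e+09 = 0.03396047 m
G_linear = 10^(32.160/10) = 1644.372
Ae = G_linear * lambda^2 / (4*pi) = 1644.372 * 0.03396047^2 / (4*pi) = 0.1509 m^2

0.1509 m^2


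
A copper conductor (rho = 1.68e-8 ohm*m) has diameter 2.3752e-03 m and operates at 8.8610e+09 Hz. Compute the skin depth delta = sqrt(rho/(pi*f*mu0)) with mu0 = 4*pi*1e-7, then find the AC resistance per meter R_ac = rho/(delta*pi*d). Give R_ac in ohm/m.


delta = sqrt(1.68e-8 / (pi * 8.8610e+09 * 4*pi*1e-7)) = 6.930003e-07 m
R_ac = 1.68e-8 / (6.930003e-07 * pi * 2.3752e-03) = 3.249 ohm/m

3.249 ohm/m


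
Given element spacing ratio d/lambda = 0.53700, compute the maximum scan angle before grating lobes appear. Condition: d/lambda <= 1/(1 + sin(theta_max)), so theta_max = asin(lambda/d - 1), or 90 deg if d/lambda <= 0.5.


lambda/d - 1 = 1/0.53700 - 1 = 0.8621974
theta_max = asin(0.8621974) = 59.56 deg

59.56 deg


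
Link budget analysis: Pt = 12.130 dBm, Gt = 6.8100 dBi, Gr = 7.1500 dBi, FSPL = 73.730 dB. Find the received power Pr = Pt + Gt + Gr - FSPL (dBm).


Pr = 12.130 + 6.8100 + 7.1500 - 73.730 = -47.64 dBm

-47.64 dBm


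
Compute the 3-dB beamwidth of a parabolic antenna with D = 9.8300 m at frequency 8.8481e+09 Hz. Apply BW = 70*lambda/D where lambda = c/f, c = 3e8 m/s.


lambda = c / f = 3.0000e+08 / 8.8481e+09 = 0.03390558 m
BW = 70 * 0.03390558 / 9.8300 = 0.2414 deg

0.2414 deg


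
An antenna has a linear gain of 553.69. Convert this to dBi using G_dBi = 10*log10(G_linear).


G_dBi = 10 * log10(553.69) = 27.43 dBi

27.43 dBi


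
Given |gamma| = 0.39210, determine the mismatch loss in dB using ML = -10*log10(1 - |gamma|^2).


ML = -10 * log10(1 - 0.39210^2) = -10 * log10(0.84625759) = 0.7250 dB

0.7250 dB


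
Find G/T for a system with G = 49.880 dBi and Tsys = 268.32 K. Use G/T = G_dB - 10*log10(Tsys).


G/T = 49.880 - 10*log10(268.32) = 49.880 - 24.28653 = 25.59 dB/K

25.59 dB/K


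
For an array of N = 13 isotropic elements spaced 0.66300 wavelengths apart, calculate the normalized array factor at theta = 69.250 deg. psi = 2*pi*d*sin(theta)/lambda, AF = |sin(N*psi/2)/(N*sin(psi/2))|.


psi = 2*pi*0.66300*sin(69.250 deg) = 3.895541 rad
AF = |sin(13*3.895541/2) / (13*sin(3.895541/2))| = 0.01548

0.01548


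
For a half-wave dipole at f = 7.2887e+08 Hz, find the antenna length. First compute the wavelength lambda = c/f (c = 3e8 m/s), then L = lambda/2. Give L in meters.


lambda = c / f = 3.0000e+08 / 7.2887e+08 = 0.4115960 m
L = lambda / 2 = 0.4115960 / 2 = 0.2058 m

0.2058 m


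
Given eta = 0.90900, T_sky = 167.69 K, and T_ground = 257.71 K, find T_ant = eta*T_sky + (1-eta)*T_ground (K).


T_ant = 0.90900 * 167.69 + (1 - 0.90900) * 257.71 = 175.9 K

175.9 K


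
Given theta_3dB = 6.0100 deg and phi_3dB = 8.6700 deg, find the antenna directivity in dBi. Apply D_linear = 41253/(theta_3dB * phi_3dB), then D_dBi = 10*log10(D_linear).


D_linear = 41253 / (6.0100 * 8.6700) = 791.7024
D_dBi = 10 * log10(791.7024) = 28.99 dBi

28.99 dBi


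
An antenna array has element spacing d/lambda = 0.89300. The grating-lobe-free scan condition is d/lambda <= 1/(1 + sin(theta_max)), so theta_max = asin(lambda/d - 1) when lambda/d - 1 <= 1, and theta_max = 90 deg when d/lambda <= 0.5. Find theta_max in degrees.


lambda/d - 1 = 1/0.89300 - 1 = 0.1198208
theta_max = asin(0.1198208) = 6.882 deg

6.882 deg


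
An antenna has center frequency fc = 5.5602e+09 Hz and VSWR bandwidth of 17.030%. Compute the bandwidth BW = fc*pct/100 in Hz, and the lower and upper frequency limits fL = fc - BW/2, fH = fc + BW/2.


BW = 5.5602e+09 * 17.030/100 = 9.469021e+08 Hz
fL = 5.5602e+09 - 9.469021e+08/2 = 5.087e+09 Hz
fH = 5.5602e+09 + 9.469021e+08/2 = 6.034e+09 Hz

BW=9.469e+08 Hz, fL=5.087e+09 Hz, fH=6.034e+09 Hz


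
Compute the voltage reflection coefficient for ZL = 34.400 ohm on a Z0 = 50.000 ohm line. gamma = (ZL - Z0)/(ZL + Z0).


gamma = (34.400 - 50.000) / (34.400 + 50.000) = -0.1848

-0.1848


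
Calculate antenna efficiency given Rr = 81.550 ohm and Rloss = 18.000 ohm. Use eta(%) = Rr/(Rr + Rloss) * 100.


eta = 81.550 / (81.550 + 18.000) * 100 = 81.92%

81.92%


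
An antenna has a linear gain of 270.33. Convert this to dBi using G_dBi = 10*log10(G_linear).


G_dBi = 10 * log10(270.33) = 24.32 dBi

24.32 dBi


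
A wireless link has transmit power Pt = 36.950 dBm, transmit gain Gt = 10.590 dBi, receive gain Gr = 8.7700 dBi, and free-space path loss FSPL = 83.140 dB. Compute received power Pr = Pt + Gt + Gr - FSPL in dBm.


Pr = 36.950 + 10.590 + 8.7700 - 83.140 = -26.83 dBm

-26.83 dBm


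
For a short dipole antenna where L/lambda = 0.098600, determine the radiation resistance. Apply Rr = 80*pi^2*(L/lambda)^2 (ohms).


Rr = 80 * pi^2 * (0.098600)^2 = 80 * 9.869604 * 9.721960e-03 = 7.676 ohm

7.676 ohm


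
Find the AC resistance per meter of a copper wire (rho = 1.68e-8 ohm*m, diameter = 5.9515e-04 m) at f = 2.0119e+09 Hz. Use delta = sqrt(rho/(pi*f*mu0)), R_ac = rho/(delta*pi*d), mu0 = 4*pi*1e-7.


delta = sqrt(1.68e-8 / (pi * 2.0119e+09 * 4*pi*1e-7)) = 1.454359e-06 m
R_ac = 1.68e-8 / (1.454359e-06 * pi * 5.9515e-04) = 6.178 ohm/m

6.178 ohm/m


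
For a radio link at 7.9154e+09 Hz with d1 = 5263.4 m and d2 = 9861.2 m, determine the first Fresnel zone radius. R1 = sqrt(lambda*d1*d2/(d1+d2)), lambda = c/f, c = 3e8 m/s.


lambda = c / f = 3.0000e+08 / 7.9154e+09 = 0.03790080 m
R1 = sqrt(0.03790080 * 5263.4 * 9861.2 / (5263.4 + 9861.2)) = 11.40 m

11.40 m


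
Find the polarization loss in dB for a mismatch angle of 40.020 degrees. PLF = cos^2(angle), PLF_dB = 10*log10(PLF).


PLF_linear = cos^2(40.020 deg) = 0.5864803
PLF_dB = 10 * log10(0.5864803) = -2.317 dB

-2.317 dB


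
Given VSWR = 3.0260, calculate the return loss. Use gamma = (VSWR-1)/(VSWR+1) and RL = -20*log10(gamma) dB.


gamma = (3.0260 - 1) / (3.0260 + 1) = 0.5032290
RL = -20 * log10(0.5032290) = 5.965 dB

5.965 dB


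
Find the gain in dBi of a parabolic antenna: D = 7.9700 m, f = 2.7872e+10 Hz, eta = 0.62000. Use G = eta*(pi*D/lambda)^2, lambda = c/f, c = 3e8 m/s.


lambda = c / f = 3.0000e+08 / 2.7872e+10 = 0.01076349 m
G_linear = 0.62000 * (pi * 7.9700 / 0.01076349)^2 = 3.355072e+06
G_dBi = 10 * log10(3.355072e+06) = 65.26 dBi

65.26 dBi


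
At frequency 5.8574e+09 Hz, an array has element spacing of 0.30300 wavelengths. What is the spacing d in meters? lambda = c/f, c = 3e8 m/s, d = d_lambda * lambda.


lambda = c / f = 3.0000e+08 / 5.8574e+09 = 0.05121726 m
d = 0.30300 * 0.05121726 = 0.01552 m

0.01552 m


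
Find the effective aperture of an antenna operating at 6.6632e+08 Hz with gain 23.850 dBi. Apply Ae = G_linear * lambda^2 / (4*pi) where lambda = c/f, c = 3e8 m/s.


lambda = c / f = 3.0000e+08 / 6.6632e+08 = 0.4502341 m
G_linear = 10^(23.850/10) = 242.6610
Ae = G_linear * lambda^2 / (4*pi) = 242.6610 * 0.4502341^2 / (4*pi) = 3.914 m^2

3.914 m^2


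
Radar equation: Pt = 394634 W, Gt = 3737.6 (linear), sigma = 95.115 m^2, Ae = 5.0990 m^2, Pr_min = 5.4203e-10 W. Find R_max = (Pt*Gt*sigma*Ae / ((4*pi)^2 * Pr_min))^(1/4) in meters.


R^4 = 394634*3737.6*95.115*5.0990 / ((4*pi)^2 * 5.4203e-10) = 8.357537e+18
R_max = 8.357537e+18^0.25 = 53767 m

53767 m


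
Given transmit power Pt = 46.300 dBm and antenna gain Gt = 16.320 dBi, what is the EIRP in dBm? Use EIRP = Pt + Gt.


EIRP = Pt + Gt = 46.300 + 16.320 = 62.62 dBm

62.62 dBm


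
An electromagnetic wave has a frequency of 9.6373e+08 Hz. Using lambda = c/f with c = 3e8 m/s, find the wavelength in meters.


lambda = c / f = 3.0000e+08 / 9.6373e+08 = 0.3113 m

0.3113 m


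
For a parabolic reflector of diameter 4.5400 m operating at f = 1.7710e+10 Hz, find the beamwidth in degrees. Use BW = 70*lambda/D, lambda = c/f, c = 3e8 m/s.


lambda = c / f = 3.0000e+08 / 1.7710e+10 = 0.01693958 m
BW = 70 * 0.01693958 / 4.5400 = 0.2612 deg

0.2612 deg


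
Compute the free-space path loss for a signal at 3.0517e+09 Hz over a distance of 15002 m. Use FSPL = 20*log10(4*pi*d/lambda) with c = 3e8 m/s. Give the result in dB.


lambda = c / f = 3.0000e+08 / 3.0517e+09 = 0.09830586 m
FSPL = 20 * log10(4*pi*15002/0.09830586) = 125.7 dB

125.7 dB


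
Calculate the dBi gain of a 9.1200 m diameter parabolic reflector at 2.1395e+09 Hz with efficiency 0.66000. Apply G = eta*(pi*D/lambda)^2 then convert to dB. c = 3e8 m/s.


lambda = c / f = 3.0000e+08 / 2.1395e+09 = 0.1402197 m
G_linear = 0.66000 * (pi * 9.1200 / 0.1402197)^2 = 27555.94
G_dBi = 10 * log10(27555.94) = 44.40 dBi

44.40 dBi


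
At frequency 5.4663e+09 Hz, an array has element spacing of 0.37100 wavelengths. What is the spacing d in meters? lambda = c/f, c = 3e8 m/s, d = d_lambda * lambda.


lambda = c / f = 3.0000e+08 / 5.4663e+09 = 0.05488173 m
d = 0.37100 * 0.05488173 = 0.02036 m

0.02036 m


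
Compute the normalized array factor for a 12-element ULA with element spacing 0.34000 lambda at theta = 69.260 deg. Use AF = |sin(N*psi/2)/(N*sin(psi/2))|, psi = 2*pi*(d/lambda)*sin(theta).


psi = 2*pi*0.34000*sin(69.260 deg) = 1.997846 rad
AF = |sin(12*1.997846/2) / (12*sin(1.997846/2))| = 0.05425

0.05425


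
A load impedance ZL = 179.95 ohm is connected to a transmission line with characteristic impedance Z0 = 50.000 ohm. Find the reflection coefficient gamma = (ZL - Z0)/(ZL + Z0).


gamma = (179.95 - 50.000) / (179.95 + 50.000) = 0.5651

0.5651


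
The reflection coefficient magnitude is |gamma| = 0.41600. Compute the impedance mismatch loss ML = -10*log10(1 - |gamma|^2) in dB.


ML = -10 * log10(1 - 0.41600^2) = -10 * log10(0.826944) = 0.8252 dB

0.8252 dB


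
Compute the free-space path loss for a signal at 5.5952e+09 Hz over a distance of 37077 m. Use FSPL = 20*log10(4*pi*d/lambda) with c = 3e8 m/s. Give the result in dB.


lambda = c / f = 3.0000e+08 / 5.5952e+09 = 0.05361739 m
FSPL = 20 * log10(4*pi*37077/0.05361739) = 138.8 dB

138.8 dB


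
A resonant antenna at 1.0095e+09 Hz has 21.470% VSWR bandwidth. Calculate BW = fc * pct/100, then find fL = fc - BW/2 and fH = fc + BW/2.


BW = 1.0095e+09 * 21.470/100 = 2.167396e+08 Hz
fL = 1.0095e+09 - 2.167396e+08/2 = 9.011e+08 Hz
fH = 1.0095e+09 + 2.167396e+08/2 = 1.118e+09 Hz

BW=2.167e+08 Hz, fL=9.011e+08 Hz, fH=1.118e+09 Hz


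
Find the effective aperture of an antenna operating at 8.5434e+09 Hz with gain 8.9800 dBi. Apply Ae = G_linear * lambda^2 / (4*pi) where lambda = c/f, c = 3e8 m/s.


lambda = c / f = 3.0000e+08 / 8.5434e+09 = 0.03511483 m
G_linear = 10^(8.9800/10) = 7.906786
Ae = G_linear * lambda^2 / (4*pi) = 7.906786 * 0.03511483^2 / (4*pi) = 7.758e-04 m^2

7.758e-04 m^2


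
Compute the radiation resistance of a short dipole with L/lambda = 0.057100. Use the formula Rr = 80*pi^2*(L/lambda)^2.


Rr = 80 * pi^2 * (0.057100)^2 = 80 * 9.869604 * 3.260410e-03 = 2.574 ohm

2.574 ohm


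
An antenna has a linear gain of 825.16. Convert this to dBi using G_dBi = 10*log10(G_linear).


G_dBi = 10 * log10(825.16) = 29.17 dBi

29.17 dBi


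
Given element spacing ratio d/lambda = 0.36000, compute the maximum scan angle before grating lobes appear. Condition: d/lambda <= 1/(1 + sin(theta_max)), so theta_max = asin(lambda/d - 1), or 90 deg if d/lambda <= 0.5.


lambda/d - 1 = 1/0.36000 - 1 = 1.777778 >= 1
d/lambda <= 0.5, so the array can scan to endfire without grating lobes: theta_max = 90 deg

90 deg


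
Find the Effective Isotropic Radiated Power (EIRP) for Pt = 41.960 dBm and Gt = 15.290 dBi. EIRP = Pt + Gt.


EIRP = Pt + Gt = 41.960 + 15.290 = 57.25 dBm

57.25 dBm


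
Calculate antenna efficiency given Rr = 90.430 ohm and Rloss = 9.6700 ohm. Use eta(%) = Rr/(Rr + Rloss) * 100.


eta = 90.430 / (90.430 + 9.6700) * 100 = 90.34%

90.34%


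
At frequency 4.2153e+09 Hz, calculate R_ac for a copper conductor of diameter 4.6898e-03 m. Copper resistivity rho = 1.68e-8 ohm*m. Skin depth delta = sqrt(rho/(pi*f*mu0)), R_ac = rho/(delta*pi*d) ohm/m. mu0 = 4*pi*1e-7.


delta = sqrt(1.68e-8 / (pi * 4.2153e+09 * 4*pi*1e-7)) = 1.004756e-06 m
R_ac = 1.68e-8 / (1.004756e-06 * pi * 4.6898e-03) = 1.135 ohm/m

1.135 ohm/m


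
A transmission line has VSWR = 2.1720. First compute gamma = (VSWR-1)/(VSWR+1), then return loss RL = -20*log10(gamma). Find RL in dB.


gamma = (2.1720 - 1) / (2.1720 + 1) = 0.3694830
RL = -20 * log10(0.3694830) = 8.648 dB

8.648 dB


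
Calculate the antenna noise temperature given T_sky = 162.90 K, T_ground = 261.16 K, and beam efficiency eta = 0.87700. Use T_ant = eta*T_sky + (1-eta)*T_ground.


T_ant = 0.87700 * 162.90 + (1 - 0.87700) * 261.16 = 175.0 K

175.0 K


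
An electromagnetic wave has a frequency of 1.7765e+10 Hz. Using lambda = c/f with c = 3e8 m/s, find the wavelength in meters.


lambda = c / f = 3.0000e+08 / 1.7765e+10 = 0.01689 m

0.01689 m


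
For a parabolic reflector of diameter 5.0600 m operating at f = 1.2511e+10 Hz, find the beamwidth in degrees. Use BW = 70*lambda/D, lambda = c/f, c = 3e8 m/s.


lambda = c / f = 3.0000e+08 / 1.2511e+10 = 0.02397890 m
BW = 70 * 0.02397890 / 5.0600 = 0.3317 deg

0.3317 deg


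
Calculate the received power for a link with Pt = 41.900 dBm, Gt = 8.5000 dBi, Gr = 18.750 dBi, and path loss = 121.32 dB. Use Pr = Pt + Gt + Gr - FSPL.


Pr = 41.900 + 8.5000 + 18.750 - 121.32 = -52.17 dBm

-52.17 dBm


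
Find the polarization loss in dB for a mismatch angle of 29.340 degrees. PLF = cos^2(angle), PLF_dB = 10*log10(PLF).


PLF_linear = cos^2(29.340 deg) = 0.7599087
PLF_dB = 10 * log10(0.7599087) = -1.192 dB

-1.192 dB


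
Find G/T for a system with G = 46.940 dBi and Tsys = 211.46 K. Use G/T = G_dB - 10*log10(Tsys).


G/T = 46.940 - 10*log10(211.46) = 46.940 - 23.25228 = 23.69 dB/K

23.69 dB/K


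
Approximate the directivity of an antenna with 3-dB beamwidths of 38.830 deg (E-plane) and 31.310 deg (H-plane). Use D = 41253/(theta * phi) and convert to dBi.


D_linear = 41253 / (38.830 * 31.310) = 33.93166
D_dBi = 10 * log10(33.93166) = 15.31 dBi

15.31 dBi


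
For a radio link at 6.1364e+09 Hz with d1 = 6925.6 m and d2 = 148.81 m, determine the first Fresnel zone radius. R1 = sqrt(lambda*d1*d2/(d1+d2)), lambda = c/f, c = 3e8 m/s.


lambda = c / f = 3.0000e+08 / 6.1364e+09 = 0.04888860 m
R1 = sqrt(0.04888860 * 6925.6 * 148.81 / (6925.6 + 148.81)) = 2.669 m

2.669 m


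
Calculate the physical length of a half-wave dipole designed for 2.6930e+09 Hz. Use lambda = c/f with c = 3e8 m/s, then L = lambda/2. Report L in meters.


lambda = c / f = 3.0000e+08 / 2.6930e+09 = 0.1113999 m
L = lambda / 2 = 0.1113999 / 2 = 0.05570 m

0.05570 m


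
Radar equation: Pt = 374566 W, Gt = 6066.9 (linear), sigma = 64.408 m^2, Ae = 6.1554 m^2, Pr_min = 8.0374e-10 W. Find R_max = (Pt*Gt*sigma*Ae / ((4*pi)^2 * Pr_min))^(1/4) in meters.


R^4 = 374566*6066.9*64.408*6.1554 / ((4*pi)^2 * 8.0374e-10) = 7.098327e+18
R_max = 7.098327e+18^0.25 = 51617 m

51617 m


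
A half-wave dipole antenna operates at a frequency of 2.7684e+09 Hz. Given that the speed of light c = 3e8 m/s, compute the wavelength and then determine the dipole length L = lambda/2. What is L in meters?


lambda = c / f = 3.0000e+08 / 2.7684e+09 = 0.1083658 m
L = lambda / 2 = 0.1083658 / 2 = 0.05418 m

0.05418 m


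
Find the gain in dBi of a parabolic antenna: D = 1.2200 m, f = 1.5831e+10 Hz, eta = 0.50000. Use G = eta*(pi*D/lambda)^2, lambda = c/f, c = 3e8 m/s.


lambda = c / f = 3.0000e+08 / 1.5831e+10 = 0.01895016 m
G_linear = 0.50000 * (pi * 1.2200 / 0.01895016)^2 = 20453.31
G_dBi = 10 * log10(20453.31) = 43.11 dBi

43.11 dBi


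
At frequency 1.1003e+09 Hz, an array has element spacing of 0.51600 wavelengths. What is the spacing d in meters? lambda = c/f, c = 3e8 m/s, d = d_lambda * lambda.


lambda = c / f = 3.0000e+08 / 1.1003e+09 = 0.2726529 m
d = 0.51600 * 0.2726529 = 0.1407 m

0.1407 m


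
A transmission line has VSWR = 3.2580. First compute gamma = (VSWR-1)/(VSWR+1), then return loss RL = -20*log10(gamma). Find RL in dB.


gamma = (3.2580 - 1) / (3.2580 + 1) = 0.5302959
RL = -20 * log10(0.5302959) = 5.510 dB

5.510 dB


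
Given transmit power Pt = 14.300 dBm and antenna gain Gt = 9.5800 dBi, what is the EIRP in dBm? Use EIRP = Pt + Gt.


EIRP = Pt + Gt = 14.300 + 9.5800 = 23.88 dBm

23.88 dBm


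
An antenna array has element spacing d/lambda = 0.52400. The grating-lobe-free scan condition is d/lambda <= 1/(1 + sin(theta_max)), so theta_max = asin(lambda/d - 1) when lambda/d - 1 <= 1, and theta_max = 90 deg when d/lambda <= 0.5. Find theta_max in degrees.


lambda/d - 1 = 1/0.52400 - 1 = 0.9083969
theta_max = asin(0.9083969) = 65.28 deg

65.28 deg


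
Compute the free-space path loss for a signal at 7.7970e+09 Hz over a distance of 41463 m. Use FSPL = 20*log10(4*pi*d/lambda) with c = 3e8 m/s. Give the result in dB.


lambda = c / f = 3.0000e+08 / 7.7970e+09 = 0.03847634 m
FSPL = 20 * log10(4*pi*41463/0.03847634) = 142.6 dB

142.6 dB


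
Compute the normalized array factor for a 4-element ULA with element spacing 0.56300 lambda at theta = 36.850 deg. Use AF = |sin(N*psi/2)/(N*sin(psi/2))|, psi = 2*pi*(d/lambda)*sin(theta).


psi = 2*pi*0.56300*sin(36.850 deg) = 2.121477 rad
AF = |sin(4*2.121477/2) / (4*sin(2.121477/2))| = 0.2555

0.2555


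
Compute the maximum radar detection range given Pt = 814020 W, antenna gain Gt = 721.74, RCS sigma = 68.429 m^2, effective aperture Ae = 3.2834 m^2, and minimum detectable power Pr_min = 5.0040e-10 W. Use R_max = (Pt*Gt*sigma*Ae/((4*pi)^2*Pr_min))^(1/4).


R^4 = 814020*721.74*68.429*3.2834 / ((4*pi)^2 * 5.0040e-10) = 1.670486e+18
R_max = 1.670486e+18^0.25 = 35951 m

35951 m


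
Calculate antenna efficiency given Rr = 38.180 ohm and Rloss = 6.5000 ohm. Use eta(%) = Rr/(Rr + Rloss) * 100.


eta = 38.180 / (38.180 + 6.5000) * 100 = 85.45%

85.45%


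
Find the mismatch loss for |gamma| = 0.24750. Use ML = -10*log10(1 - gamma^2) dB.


ML = -10 * log10(1 - 0.24750^2) = -10 * log10(0.93874375) = 0.2745 dB

0.2745 dB


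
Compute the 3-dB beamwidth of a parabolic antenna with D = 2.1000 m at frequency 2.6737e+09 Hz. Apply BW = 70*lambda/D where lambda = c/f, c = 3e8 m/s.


lambda = c / f = 3.0000e+08 / 2.6737e+09 = 0.1122041 m
BW = 70 * 0.1122041 / 2.1000 = 3.740 deg

3.740 deg


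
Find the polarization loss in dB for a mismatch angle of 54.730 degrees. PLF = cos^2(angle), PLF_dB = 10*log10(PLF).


PLF_linear = cos^2(54.730 deg) = 0.3334257
PLF_dB = 10 * log10(0.3334257) = -4.770 dB

-4.770 dB


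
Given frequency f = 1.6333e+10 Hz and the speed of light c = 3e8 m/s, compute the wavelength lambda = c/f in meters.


lambda = c / f = 3.0000e+08 / 1.6333e+10 = 0.01837 m

0.01837 m


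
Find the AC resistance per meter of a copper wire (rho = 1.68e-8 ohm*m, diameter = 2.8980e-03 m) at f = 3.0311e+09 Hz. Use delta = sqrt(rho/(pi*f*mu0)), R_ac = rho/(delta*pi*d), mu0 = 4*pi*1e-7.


delta = sqrt(1.68e-8 / (pi * 3.0311e+09 * 4*pi*1e-7)) = 1.184881e-06 m
R_ac = 1.68e-8 / (1.184881e-06 * pi * 2.8980e-03) = 1.557 ohm/m

1.557 ohm/m


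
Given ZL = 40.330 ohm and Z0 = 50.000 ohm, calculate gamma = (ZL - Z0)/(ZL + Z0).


gamma = (40.330 - 50.000) / (40.330 + 50.000) = -0.1071

-0.1071


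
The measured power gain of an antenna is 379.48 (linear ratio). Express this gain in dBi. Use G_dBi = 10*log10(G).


G_dBi = 10 * log10(379.48) = 25.79 dBi

25.79 dBi


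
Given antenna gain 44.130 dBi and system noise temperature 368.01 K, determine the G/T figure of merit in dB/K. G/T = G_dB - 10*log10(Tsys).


G/T = 44.130 - 10*log10(368.01) = 44.130 - 25.65860 = 18.47 dB/K

18.47 dB/K


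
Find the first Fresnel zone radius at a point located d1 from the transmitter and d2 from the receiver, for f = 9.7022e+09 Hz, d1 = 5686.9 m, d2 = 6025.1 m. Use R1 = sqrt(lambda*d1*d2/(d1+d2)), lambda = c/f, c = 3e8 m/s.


lambda = c / f = 3.0000e+08 / 9.7022e+09 = 0.03092082 m
R1 = sqrt(0.03092082 * 5686.9 * 6025.1 / (5686.9 + 6025.1)) = 9.511 m

9.511 m


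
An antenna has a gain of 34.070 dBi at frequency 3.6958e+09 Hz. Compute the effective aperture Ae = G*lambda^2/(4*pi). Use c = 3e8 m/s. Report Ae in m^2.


lambda = c / f = 3.0000e+08 / 3.6958e+09 = 0.08117322 m
G_linear = 10^(34.070/10) = 2552.701
Ae = G_linear * lambda^2 / (4*pi) = 2552.701 * 0.08117322^2 / (4*pi) = 1.338 m^2

1.338 m^2


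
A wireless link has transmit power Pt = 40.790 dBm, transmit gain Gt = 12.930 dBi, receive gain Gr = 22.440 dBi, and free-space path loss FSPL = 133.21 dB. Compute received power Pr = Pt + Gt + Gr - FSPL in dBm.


Pr = 40.790 + 12.930 + 22.440 - 133.21 = -57.05 dBm

-57.05 dBm


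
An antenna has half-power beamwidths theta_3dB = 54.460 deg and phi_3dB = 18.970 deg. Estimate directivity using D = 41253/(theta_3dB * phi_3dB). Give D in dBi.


D_linear = 41253 / (54.460 * 18.970) = 39.93104
D_dBi = 10 * log10(39.93104) = 16.01 dBi

16.01 dBi


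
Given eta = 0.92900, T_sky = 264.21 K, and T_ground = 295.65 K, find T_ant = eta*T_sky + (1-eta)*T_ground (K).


T_ant = 0.92900 * 264.21 + (1 - 0.92900) * 295.65 = 266.4 K

266.4 K


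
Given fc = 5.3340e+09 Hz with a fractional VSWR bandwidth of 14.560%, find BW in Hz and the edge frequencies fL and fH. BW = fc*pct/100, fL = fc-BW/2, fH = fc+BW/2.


BW = 5.3340e+09 * 14.560/100 = 7.766304e+08 Hz
fL = 5.3340e+09 - 7.766304e+08/2 = 4.946e+09 Hz
fH = 5.3340e+09 + 7.766304e+08/2 = 5.722e+09 Hz

BW=7.766e+08 Hz, fL=4.946e+09 Hz, fH=5.722e+09 Hz


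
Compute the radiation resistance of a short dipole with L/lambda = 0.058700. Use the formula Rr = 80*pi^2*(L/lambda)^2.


Rr = 80 * pi^2 * (0.058700)^2 = 80 * 9.869604 * 3.445690e-03 = 2.721 ohm

2.721 ohm


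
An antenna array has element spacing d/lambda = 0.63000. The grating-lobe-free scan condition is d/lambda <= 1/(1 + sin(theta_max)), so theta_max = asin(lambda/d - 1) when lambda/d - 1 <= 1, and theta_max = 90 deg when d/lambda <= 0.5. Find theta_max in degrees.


lambda/d - 1 = 1/0.63000 - 1 = 0.5873016
theta_max = asin(0.5873016) = 35.97 deg

35.97 deg


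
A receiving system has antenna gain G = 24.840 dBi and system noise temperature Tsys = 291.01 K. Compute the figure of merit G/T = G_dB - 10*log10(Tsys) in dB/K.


G/T = 24.840 - 10*log10(291.01) = 24.840 - 24.63908 = 0.2009 dB/K

0.2009 dB/K


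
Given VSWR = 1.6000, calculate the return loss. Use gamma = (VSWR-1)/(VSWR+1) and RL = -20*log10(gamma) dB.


gamma = (1.6000 - 1) / (1.6000 + 1) = 0.2307692
RL = -20 * log10(0.2307692) = 12.74 dB

12.74 dB


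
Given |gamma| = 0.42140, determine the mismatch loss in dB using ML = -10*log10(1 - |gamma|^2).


ML = -10 * log10(1 - 0.42140^2) = -10 * log10(0.82242204) = 0.8491 dB

0.8491 dB


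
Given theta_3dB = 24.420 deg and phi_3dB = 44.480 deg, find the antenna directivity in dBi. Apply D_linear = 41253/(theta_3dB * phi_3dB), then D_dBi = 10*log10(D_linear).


D_linear = 41253 / (24.420 * 44.480) = 37.97914
D_dBi = 10 * log10(37.97914) = 15.80 dBi

15.80 dBi


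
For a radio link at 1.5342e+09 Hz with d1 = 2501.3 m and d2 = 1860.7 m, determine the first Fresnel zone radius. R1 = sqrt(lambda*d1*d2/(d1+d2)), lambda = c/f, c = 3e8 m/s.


lambda = c / f = 3.0000e+08 / 1.5342e+09 = 0.1955417 m
R1 = sqrt(0.1955417 * 2501.3 * 1860.7 / (2501.3 + 1860.7)) = 14.44 m

14.44 m


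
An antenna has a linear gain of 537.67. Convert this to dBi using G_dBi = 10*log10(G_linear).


G_dBi = 10 * log10(537.67) = 27.31 dBi

27.31 dBi


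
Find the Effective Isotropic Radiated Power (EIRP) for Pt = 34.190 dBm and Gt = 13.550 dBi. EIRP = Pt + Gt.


EIRP = Pt + Gt = 34.190 + 13.550 = 47.74 dBm

47.74 dBm


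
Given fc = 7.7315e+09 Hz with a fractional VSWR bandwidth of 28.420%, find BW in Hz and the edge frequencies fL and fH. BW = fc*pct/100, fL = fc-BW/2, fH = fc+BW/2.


BW = 7.7315e+09 * 28.420/100 = 2.197292e+09 Hz
fL = 7.7315e+09 - 2.197292e+09/2 = 6.633e+09 Hz
fH = 7.7315e+09 + 2.197292e+09/2 = 8.830e+09 Hz

BW=2.197e+09 Hz, fL=6.633e+09 Hz, fH=8.830e+09 Hz


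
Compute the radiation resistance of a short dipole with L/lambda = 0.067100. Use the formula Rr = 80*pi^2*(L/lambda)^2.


Rr = 80 * pi^2 * (0.067100)^2 = 80 * 9.869604 * 4.502410e-03 = 3.555 ohm

3.555 ohm


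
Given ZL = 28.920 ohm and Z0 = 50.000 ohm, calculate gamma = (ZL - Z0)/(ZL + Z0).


gamma = (28.920 - 50.000) / (28.920 + 50.000) = -0.2671

-0.2671


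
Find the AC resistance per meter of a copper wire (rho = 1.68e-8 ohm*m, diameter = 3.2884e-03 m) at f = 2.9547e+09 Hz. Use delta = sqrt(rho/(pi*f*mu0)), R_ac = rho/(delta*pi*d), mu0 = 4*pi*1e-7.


delta = sqrt(1.68e-8 / (pi * 2.9547e+09 * 4*pi*1e-7)) = 1.200102e-06 m
R_ac = 1.68e-8 / (1.200102e-06 * pi * 3.2884e-03) = 1.355 ohm/m

1.355 ohm/m


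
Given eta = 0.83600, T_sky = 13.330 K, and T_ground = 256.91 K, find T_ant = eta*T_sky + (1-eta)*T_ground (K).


T_ant = 0.83600 * 13.330 + (1 - 0.83600) * 256.91 = 53.28 K

53.28 K


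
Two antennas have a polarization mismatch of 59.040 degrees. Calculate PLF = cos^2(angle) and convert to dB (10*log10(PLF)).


PLF_linear = cos^2(59.040 deg) = 0.2646480
PLF_dB = 10 * log10(0.2646480) = -5.773 dB

-5.773 dB


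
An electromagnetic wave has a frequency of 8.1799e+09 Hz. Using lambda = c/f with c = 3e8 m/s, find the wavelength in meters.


lambda = c / f = 3.0000e+08 / 8.1799e+09 = 0.03668 m

0.03668 m


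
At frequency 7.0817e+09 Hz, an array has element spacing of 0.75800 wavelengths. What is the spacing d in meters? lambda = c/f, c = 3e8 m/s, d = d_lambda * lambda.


lambda = c / f = 3.0000e+08 / 7.0817e+09 = 0.04236271 m
d = 0.75800 * 0.04236271 = 0.03211 m

0.03211 m


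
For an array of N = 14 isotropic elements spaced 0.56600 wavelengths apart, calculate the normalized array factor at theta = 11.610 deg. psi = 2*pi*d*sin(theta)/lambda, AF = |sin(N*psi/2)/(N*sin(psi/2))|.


psi = 2*pi*0.56600*sin(11.610 deg) = 0.7156980 rad
AF = |sin(14*0.7156980/2) / (14*sin(0.7156980/2))| = 0.1950

0.1950


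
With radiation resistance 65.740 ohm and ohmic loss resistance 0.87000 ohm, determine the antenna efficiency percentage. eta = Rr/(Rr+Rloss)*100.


eta = 65.740 / (65.740 + 0.87000) * 100 = 98.69%

98.69%


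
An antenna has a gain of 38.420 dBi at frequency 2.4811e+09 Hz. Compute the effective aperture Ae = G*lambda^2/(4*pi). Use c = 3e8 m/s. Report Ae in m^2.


lambda = c / f = 3.0000e+08 / 2.4811e+09 = 0.1209141 m
G_linear = 10^(38.420/10) = 6950.243
Ae = G_linear * lambda^2 / (4*pi) = 6950.243 * 0.1209141^2 / (4*pi) = 8.086 m^2

8.086 m^2


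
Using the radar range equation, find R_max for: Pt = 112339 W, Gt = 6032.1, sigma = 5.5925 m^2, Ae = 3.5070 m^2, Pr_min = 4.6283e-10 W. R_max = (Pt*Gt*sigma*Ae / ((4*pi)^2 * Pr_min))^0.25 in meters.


R^4 = 112339*6032.1*5.5925*3.5070 / ((4*pi)^2 * 4.6283e-10) = 1.818443e+17
R_max = 1.818443e+17^0.25 = 20650 m

20650 m


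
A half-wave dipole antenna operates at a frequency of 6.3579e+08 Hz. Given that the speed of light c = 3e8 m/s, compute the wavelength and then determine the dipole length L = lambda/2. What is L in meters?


lambda = c / f = 3.0000e+08 / 6.3579e+08 = 0.4718539 m
L = lambda / 2 = 0.4718539 / 2 = 0.2359 m

0.2359 m


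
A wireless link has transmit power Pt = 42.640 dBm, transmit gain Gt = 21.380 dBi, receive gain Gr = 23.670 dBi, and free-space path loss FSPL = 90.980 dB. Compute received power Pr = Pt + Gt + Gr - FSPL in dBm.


Pr = 42.640 + 21.380 + 23.670 - 90.980 = -3.29 dBm

-3.29 dBm


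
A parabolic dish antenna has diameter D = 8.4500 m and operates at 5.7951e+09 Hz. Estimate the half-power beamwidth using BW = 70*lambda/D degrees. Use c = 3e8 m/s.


lambda = c / f = 3.0000e+08 / 5.7951e+09 = 0.05176787 m
BW = 70 * 0.05176787 / 8.4500 = 0.4288 deg

0.4288 deg


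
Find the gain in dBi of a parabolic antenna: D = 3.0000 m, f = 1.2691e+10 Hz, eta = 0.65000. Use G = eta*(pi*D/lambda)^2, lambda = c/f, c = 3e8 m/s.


lambda = c / f = 3.0000e+08 / 1.2691e+10 = 0.02363880 m
G_linear = 0.65000 * (pi * 3.0000 / 0.02363880)^2 = 103324.8
G_dBi = 10 * log10(103324.8) = 50.14 dBi

50.14 dBi


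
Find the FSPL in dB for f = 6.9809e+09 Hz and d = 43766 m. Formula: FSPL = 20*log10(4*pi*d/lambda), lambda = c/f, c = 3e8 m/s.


lambda = c / f = 3.0000e+08 / 6.9809e+09 = 0.04297440 m
FSPL = 20 * log10(4*pi*43766/0.04297440) = 142.1 dB

142.1 dB


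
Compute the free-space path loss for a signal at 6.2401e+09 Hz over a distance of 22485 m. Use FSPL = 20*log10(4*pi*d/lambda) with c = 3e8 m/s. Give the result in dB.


lambda = c / f = 3.0000e+08 / 6.2401e+09 = 0.04807615 m
FSPL = 20 * log10(4*pi*22485/0.04807615) = 135.4 dB

135.4 dB


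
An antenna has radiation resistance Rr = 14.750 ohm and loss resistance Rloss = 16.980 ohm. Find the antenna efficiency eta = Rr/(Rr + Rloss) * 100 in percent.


eta = 14.750 / (14.750 + 16.980) * 100 = 46.49%

46.49%


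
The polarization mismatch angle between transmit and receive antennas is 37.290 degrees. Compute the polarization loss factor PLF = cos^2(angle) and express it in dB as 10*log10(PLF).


PLF_linear = cos^2(37.290 deg) = 0.6329463
PLF_dB = 10 * log10(0.6329463) = -1.986 dB

-1.986 dB


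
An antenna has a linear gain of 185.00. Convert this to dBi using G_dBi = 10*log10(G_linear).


G_dBi = 10 * log10(185.00) = 22.67 dBi

22.67 dBi


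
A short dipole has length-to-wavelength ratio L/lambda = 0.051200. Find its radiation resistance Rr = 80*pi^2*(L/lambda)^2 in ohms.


Rr = 80 * pi^2 * (0.051200)^2 = 80 * 9.869604 * 2.621440e-03 = 2.070 ohm

2.070 ohm


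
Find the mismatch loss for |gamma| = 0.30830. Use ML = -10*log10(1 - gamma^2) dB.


ML = -10 * log10(1 - 0.30830^2) = -10 * log10(0.90495111) = 0.4337 dB

0.4337 dB


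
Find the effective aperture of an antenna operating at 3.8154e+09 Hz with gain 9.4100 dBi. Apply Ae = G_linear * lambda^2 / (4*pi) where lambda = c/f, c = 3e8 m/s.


lambda = c / f = 3.0000e+08 / 3.8154e+09 = 0.07862872 m
G_linear = 10^(9.4100/10) = 8.729714
Ae = G_linear * lambda^2 / (4*pi) = 8.729714 * 0.07862872^2 / (4*pi) = 4.295e-03 m^2

4.295e-03 m^2


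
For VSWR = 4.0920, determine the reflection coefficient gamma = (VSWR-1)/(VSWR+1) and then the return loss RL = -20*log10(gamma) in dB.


gamma = (4.0920 - 1) / (4.0920 + 1) = 0.6072270
RL = -20 * log10(0.6072270) = 4.333 dB

4.333 dB


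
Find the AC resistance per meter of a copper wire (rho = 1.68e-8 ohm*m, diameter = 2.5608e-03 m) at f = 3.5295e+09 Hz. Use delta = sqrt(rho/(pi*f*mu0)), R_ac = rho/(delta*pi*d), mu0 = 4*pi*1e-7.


delta = sqrt(1.68e-8 / (pi * 3.5295e+09 * 4*pi*1e-7)) = 1.098040e-06 m
R_ac = 1.68e-8 / (1.098040e-06 * pi * 2.5608e-03) = 1.902 ohm/m

1.902 ohm/m
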